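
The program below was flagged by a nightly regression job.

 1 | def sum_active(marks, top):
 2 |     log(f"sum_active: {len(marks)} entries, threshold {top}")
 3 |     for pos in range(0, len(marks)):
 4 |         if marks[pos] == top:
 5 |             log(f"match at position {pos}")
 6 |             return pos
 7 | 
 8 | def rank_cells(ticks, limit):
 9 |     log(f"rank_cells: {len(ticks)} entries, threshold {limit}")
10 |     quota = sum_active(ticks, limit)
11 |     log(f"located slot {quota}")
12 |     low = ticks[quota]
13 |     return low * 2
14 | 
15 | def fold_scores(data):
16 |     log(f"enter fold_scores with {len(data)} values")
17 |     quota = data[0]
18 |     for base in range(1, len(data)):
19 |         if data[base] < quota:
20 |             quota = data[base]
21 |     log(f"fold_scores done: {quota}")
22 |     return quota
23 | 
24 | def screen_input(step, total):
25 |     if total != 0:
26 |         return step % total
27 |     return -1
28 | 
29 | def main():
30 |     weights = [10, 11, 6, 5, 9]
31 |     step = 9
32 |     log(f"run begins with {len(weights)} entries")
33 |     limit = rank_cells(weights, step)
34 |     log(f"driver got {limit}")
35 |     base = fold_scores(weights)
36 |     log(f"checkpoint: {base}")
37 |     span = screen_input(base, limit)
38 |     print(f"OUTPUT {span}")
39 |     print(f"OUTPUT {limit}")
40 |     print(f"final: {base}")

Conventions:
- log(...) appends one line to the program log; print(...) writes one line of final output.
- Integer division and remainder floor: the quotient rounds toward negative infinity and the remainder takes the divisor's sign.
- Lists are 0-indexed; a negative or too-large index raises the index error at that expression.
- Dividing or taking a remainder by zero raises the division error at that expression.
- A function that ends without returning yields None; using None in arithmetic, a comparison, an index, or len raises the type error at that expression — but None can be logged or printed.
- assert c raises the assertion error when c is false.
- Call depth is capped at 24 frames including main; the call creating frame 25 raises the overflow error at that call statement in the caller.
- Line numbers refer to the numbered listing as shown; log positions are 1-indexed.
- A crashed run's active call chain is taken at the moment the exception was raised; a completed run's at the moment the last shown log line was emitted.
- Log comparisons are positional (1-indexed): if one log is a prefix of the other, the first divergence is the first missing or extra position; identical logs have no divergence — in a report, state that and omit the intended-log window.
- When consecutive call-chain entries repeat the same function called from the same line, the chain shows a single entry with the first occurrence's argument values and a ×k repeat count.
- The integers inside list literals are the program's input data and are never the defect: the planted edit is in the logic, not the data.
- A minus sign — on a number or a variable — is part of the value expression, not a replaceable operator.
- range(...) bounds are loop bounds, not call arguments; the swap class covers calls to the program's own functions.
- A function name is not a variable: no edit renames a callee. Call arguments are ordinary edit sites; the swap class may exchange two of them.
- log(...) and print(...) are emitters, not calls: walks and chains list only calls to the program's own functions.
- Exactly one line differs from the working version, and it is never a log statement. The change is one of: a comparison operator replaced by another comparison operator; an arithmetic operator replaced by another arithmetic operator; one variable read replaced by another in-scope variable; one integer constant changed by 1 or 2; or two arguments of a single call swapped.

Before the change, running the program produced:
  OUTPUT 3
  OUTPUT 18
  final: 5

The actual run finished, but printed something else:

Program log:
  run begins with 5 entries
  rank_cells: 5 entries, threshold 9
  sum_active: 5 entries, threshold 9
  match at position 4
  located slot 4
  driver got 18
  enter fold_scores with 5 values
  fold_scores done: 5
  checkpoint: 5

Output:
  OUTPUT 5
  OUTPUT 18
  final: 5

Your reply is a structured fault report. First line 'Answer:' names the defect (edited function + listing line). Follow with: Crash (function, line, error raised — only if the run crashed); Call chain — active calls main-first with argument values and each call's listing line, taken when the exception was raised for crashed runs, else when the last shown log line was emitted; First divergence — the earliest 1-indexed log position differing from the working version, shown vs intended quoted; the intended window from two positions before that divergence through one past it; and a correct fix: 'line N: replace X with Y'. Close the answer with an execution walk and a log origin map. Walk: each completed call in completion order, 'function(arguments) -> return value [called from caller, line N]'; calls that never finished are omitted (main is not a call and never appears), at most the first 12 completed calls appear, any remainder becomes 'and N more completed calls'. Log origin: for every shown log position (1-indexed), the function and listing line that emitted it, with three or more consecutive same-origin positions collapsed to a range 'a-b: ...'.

Answer: the defect is in main at line 37.
The tell: Nothing in the log betrays the bug — only the output does.
Call chain: main.
First divergence: there is none — every log position agrees.
Execution walk:
  sum_active([10, 11, 6, 5, 9], 9) -> 4  [called from rank_cells, line 10]
  rank_cells([10, 11, 6, 5, 9], 9) -> 18  [called from main, line 33]
  fold_scores([10, 11, 6, 5, 9]) -> 5  [called from main, line 35]
  screen_input(5, 18) -> 5  [called from main, line 37]
Origin of each log line:
  1: logged in main at line 32
  2: logged in rank_cells at line 9
  3: logged in sum_active at line 2
  4: logged in sum_active at line 5
  5: logged in rank_cells at line 11
  6: logged in main at line 34
  7: logged in fold_scores at line 16
  8: logged in fold_scores at line 21
  9: logged in main at line 36
A correct fix: line 37: replace `screen_input(base, limit)` with `screen_input(limit, base)`.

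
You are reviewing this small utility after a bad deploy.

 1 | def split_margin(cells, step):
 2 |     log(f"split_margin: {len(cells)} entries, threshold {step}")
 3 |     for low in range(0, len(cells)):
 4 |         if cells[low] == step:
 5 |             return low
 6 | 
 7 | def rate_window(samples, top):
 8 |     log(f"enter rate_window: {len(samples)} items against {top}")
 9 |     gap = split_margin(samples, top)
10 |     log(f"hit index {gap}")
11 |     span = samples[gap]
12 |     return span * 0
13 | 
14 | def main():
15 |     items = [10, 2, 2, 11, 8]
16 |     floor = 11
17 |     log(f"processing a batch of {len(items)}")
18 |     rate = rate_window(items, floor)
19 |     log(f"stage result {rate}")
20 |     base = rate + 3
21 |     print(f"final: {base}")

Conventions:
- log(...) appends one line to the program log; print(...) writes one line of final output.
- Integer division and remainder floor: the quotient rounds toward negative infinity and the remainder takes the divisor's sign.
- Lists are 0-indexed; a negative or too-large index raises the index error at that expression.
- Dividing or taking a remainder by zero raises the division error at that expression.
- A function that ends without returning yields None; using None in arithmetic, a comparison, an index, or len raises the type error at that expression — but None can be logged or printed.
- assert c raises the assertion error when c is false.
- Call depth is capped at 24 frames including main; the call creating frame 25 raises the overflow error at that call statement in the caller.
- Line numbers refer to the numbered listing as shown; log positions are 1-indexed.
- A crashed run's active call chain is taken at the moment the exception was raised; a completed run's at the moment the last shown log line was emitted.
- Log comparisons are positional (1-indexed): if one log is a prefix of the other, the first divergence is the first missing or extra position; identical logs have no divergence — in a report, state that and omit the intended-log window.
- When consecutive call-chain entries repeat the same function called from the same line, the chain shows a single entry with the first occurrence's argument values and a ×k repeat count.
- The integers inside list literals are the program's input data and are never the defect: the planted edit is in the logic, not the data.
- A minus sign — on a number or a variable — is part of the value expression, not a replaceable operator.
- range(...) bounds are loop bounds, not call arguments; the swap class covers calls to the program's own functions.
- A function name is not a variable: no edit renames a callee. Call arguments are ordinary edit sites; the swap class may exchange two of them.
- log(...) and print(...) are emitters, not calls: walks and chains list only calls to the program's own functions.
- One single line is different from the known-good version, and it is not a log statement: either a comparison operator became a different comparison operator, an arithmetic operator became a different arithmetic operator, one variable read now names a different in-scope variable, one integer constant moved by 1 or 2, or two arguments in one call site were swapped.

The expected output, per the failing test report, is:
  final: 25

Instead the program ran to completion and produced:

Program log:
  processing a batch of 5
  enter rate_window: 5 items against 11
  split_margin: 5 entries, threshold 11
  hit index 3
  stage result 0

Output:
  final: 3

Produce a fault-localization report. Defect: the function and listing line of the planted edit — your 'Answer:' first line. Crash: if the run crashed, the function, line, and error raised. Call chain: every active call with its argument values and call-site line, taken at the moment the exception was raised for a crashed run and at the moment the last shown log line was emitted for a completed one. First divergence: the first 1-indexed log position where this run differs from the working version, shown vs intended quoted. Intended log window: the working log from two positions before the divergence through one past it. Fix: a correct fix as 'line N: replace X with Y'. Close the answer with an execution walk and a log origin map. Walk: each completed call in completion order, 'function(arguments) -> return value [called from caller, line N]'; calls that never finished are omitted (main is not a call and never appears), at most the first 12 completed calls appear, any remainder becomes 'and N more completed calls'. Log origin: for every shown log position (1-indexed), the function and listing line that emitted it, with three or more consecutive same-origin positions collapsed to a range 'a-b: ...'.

Answer: the defect is in rate_window at line 12.
Key fact: The log first diverges at position 5: the faulty run prints 'stage result 0' where the working version prints 'stage result 22'.
Call chain: main.
First divergence: position 5 — shown 'stage result 0', intended 'stage result 22'.
Intended log window:
  3: split_margin: 5 entries, threshold 11
  4: hit index 3
  5: stage result 22
Execution walk:
  split_margin([10, 2, 2, 11, 8], 11) -> 3  [called from rate_window, line 9]
  rate_window([10, 2, 2, 11, 8], 11) -> 0  [called from main, line 18]
Origin of each log line:
  1: logged in main at line 17
  2: logged in rate_window at line 8
  3: logged in split_margin at line 2
  4: logged in rate_window at line 10
  5: logged in main at line 19
A correct fix: line 12: replace `0` with `2`.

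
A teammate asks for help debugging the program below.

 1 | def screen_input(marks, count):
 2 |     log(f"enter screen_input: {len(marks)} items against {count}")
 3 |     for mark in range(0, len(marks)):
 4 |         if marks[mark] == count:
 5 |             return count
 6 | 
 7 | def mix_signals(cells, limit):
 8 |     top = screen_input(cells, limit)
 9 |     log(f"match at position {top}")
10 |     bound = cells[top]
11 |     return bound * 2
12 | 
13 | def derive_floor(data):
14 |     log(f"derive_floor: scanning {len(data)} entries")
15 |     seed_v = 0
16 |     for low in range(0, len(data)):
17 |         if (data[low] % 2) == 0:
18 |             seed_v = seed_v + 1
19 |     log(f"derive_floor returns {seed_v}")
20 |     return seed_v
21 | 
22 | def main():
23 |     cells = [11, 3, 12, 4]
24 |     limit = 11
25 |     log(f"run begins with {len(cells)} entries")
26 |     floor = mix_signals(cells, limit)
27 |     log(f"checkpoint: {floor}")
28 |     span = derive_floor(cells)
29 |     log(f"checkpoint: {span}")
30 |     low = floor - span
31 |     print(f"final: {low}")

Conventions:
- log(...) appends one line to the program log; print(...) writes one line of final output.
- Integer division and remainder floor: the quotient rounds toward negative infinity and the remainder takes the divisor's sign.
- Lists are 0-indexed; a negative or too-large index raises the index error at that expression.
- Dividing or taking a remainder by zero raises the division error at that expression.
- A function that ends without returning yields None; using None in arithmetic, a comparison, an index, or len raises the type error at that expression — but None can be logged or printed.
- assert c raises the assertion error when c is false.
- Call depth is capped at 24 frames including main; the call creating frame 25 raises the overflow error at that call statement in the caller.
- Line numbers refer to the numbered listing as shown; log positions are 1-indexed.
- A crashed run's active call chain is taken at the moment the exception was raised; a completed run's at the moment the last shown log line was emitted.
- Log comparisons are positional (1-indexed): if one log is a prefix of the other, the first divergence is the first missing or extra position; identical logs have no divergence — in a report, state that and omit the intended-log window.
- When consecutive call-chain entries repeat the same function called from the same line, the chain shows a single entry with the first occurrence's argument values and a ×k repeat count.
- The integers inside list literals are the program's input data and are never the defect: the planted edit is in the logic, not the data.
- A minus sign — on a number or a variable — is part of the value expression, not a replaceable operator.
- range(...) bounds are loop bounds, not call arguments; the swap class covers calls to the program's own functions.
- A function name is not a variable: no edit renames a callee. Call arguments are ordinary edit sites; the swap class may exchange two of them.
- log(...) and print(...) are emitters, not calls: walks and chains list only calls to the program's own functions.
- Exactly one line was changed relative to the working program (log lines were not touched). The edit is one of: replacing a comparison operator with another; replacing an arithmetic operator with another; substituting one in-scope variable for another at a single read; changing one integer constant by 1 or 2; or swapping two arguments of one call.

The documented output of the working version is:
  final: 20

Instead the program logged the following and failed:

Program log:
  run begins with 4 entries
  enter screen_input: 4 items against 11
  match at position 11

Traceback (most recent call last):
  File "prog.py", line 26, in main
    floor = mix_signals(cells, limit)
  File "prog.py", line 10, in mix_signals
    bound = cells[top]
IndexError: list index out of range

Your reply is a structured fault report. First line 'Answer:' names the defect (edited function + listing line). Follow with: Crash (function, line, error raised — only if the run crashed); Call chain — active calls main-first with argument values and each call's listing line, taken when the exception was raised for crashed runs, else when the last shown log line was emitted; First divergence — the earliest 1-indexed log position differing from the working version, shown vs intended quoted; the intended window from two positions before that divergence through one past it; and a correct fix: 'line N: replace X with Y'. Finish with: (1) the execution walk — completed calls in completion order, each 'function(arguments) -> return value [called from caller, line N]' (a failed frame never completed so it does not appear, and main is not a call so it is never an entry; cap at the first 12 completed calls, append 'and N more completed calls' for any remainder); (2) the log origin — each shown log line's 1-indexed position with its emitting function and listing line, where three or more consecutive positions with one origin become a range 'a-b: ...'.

Answer: the defect is in screen_input at line 5.
Core observation: The log first diverges at position 3: the faulty run prints 'match at position 11' where the working version prints 'match at position 0'.
Crash: mix_signals, line 10, IndexError.
Call chain: main -> mix_signals([11, 3, 12, 4], 11) (called at line 26).
First divergence: at position 3 the run shows 'match at position 11' where the working version logs 'match at position 0'.
Intended log window:
  1: run begins with 4 entries
  2: enter screen_input: 4 items against 11
  3: match at position 0
  4: checkpoint: 22
Execution walk:
  screen_input([11, 3, 12, 4], 11) -> 11  [called from mix_signals, line 8]
Log origin:
  1: from main, line 25
  2: from screen_input, line 2
  3: from mix_signals, line 9
A correct fix: line 5: replace `count` with `mark`.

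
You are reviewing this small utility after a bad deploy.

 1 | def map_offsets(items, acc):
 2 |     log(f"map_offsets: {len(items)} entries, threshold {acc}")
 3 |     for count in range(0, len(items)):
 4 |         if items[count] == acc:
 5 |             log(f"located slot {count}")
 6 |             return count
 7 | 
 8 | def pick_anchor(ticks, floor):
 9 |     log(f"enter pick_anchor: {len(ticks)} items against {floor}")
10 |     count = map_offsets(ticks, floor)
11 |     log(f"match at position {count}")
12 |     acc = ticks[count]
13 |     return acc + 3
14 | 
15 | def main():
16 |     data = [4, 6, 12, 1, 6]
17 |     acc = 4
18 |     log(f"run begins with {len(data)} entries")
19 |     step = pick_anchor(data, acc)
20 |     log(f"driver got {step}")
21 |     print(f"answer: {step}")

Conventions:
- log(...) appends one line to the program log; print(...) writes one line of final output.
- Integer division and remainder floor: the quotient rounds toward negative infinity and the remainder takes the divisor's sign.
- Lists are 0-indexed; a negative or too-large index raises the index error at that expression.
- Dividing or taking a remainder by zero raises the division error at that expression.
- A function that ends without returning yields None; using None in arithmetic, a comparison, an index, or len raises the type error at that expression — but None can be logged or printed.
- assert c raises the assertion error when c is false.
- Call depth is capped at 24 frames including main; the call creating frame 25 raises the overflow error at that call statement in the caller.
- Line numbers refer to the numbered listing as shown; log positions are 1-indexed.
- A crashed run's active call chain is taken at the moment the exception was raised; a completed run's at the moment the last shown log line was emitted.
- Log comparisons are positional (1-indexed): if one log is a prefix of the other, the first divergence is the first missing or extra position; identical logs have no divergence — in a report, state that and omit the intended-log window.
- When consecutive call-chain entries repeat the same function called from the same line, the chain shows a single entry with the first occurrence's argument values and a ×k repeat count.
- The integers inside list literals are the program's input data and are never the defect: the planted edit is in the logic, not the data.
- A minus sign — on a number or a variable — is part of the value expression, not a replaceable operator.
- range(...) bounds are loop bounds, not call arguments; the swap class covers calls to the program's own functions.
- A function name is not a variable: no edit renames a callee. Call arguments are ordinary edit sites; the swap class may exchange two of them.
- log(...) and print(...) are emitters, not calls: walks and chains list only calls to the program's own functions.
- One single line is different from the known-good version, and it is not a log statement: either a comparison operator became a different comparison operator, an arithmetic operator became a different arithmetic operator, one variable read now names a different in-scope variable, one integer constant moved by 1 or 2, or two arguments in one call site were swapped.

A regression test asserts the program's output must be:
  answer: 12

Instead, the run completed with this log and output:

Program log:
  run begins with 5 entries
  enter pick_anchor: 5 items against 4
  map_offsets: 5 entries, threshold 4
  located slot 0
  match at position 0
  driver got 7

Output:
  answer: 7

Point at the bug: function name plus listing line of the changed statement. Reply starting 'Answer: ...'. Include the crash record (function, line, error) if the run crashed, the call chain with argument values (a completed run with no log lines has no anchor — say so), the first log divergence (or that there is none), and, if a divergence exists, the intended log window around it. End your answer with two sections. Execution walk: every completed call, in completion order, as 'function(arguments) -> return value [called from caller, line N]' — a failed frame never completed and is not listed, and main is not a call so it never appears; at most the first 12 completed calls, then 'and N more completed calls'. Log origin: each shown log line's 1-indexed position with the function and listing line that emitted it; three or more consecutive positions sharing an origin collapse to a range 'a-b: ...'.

Answer: the defect is in pick_anchor at line 13.
The tell: At log position 6 the runs split — shown 'driver got 7', but the working version logs 'driver got 12'.
Call chain: main.
First divergence: position 6 — shown 'driver got 7', intended 'driver got 12'.
Intended log window:
  4: located slot 0
  5: match at position 0
  6: driver got 12
Execution walk:
  map_offsets([4, 6, 12, 1, 6], 4) -> 0  [called from pick_anchor, line 10]
  pick_anchor([4, 6, 12, 1, 6], 4) -> 7  [called from main, line 19]
Log line origins:
  1: from main, line 18
  2: from pick_anchor, line 9
  3: from map_offsets, line 2
  4: from map_offsets, line 5
  5: from pick_anchor, line 11
  6: from main, line 20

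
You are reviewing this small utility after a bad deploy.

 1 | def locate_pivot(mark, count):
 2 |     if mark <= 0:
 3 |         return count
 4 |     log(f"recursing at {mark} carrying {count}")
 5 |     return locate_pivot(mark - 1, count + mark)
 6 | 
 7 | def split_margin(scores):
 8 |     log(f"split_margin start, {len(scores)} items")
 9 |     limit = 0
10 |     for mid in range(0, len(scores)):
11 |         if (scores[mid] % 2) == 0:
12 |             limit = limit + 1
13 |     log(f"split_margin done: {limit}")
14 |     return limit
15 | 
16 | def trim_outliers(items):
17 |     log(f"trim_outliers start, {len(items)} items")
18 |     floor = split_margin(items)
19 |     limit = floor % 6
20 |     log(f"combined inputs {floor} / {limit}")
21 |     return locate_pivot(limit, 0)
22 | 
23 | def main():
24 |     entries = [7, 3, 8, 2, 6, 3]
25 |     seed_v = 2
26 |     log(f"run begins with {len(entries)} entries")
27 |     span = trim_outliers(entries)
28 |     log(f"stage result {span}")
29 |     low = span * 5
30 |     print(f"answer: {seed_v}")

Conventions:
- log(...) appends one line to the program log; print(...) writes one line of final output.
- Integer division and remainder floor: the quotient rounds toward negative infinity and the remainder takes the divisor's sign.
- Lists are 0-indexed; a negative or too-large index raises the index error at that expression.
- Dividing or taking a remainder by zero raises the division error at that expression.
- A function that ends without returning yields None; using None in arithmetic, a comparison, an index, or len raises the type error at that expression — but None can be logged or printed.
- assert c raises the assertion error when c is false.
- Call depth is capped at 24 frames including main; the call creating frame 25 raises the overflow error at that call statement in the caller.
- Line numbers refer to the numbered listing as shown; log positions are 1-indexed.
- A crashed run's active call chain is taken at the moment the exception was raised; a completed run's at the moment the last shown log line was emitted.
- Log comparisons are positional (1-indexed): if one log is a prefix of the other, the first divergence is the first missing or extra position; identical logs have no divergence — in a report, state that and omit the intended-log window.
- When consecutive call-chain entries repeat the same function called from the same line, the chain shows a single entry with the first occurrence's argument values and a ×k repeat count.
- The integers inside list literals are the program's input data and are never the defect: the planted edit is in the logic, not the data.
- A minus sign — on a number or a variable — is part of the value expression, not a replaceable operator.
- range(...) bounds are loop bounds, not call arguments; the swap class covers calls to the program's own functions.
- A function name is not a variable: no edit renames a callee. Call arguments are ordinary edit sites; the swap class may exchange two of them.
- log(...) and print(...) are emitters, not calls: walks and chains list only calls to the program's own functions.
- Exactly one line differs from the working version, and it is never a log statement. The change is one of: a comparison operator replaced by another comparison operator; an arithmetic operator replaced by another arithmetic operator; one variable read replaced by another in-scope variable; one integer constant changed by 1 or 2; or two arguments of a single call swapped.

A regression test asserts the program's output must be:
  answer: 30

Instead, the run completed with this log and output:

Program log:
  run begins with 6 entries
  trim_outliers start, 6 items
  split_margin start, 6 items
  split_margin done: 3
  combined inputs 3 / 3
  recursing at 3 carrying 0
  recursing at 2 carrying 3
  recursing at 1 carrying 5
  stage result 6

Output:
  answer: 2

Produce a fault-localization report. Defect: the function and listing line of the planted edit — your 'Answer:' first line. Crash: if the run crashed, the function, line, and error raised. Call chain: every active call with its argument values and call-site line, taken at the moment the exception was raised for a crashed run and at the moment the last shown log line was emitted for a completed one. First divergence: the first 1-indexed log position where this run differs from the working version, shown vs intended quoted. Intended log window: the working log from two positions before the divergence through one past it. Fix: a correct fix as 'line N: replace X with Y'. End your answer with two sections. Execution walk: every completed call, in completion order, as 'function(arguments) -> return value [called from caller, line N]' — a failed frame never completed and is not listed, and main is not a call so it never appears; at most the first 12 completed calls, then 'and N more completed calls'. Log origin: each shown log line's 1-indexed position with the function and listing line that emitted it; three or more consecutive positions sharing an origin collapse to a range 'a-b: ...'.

Answer: the defect is in main at line 30.
Key observation: Log streams are identical — the defect surfaces only in the printed output.
Call chain: main.
First divergence: none (the log streams are identical).
Execution walk:
  split_margin([7, 3, 8, 2, 6, 3]) -> 3  [called from trim_outliers, line 18]
  locate_pivot(0, 6) -> 6  [called from locate_pivot, line 5]
  locate_pivot(1, 5) -> 6  [called from locate_pivot, line 5]
  locate_pivot(2, 3) -> 6  [called from locate_pivot, line 5]
  locate_pivot(3, 0) -> 6  [called from trim_outliers, line 21]
  trim_outliers([7, 3, 8, 2, 6, 3]) -> 6  [called from main, line 27]
Log origins:
  1: from main, line 26
  2: from trim_outliers, line 17
  3: from split_margin, line 8
  4: from split_margin, line 13
  5: from trim_outliers, line 20
  6-8: from locate_pivot, line 4
  9: from main, line 28
A correct fix: line 30: replace `seed_v` with `low`.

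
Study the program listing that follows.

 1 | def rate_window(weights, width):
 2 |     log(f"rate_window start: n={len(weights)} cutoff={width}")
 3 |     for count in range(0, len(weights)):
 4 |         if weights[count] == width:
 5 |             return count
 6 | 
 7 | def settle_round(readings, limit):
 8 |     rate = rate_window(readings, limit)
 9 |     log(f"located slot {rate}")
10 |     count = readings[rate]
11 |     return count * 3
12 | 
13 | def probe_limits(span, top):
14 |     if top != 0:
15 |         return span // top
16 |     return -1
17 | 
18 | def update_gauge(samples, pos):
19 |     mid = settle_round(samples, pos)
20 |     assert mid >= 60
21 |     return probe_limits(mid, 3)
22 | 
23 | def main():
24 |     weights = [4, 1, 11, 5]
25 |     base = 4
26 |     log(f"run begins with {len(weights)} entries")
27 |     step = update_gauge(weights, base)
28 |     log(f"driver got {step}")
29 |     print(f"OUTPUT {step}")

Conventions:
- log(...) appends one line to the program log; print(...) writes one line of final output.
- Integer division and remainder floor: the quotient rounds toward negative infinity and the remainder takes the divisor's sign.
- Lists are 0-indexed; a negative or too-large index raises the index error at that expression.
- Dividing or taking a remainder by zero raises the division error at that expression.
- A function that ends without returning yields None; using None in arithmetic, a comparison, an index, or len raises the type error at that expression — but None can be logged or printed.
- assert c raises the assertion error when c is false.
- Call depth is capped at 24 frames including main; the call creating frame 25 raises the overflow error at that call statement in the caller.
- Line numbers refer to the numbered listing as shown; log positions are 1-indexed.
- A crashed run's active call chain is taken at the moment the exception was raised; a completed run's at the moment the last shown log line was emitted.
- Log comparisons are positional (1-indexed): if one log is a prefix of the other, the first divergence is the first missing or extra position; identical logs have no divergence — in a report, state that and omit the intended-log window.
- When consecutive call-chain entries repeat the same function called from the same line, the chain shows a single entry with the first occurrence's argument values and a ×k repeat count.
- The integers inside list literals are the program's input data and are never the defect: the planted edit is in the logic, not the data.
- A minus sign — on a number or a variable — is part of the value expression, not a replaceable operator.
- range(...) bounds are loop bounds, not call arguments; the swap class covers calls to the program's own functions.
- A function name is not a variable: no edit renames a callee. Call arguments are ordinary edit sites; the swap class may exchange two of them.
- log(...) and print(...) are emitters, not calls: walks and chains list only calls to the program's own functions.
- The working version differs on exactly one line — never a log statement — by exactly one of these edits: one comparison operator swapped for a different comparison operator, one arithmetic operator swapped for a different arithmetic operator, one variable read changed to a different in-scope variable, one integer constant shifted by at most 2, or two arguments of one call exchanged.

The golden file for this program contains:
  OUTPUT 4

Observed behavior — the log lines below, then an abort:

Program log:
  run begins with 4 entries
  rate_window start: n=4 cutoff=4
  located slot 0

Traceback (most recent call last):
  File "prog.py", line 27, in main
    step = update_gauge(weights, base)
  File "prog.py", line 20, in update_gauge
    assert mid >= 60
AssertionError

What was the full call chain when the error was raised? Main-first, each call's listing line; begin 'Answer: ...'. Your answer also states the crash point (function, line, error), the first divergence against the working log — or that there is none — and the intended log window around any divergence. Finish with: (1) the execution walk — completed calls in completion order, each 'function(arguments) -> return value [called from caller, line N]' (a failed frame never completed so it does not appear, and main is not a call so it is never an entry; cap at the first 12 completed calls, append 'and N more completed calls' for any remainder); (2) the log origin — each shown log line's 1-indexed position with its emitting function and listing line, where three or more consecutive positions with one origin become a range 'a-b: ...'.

Answer: main -> update_gauge (called at line 27).
The tell: The faulty run's log stops after 3 lines; the working version's next line would be 'driver got 4'.
Crash: update_gauge, line 20, AssertionError.
First divergence: position 4 — the faulty run's log ends after 3 lines; the working version continues with 'driver got 4'.
Intended log window:
  2: rate_window start: n=4 cutoff=4
  3: located slot 0
  4: driver got 4
Execution walk:
  rate_window([4, 1, 11, 5], 4) -> 0  [called from settle_round, line 8]
  settle_round([4, 1, 11, 5], 4) -> 12  [called from update_gauge, line 19]
Origin of each log line:
  1 — main, line 26
  2 — rate_window, line 2
  3 — settle_round, line 9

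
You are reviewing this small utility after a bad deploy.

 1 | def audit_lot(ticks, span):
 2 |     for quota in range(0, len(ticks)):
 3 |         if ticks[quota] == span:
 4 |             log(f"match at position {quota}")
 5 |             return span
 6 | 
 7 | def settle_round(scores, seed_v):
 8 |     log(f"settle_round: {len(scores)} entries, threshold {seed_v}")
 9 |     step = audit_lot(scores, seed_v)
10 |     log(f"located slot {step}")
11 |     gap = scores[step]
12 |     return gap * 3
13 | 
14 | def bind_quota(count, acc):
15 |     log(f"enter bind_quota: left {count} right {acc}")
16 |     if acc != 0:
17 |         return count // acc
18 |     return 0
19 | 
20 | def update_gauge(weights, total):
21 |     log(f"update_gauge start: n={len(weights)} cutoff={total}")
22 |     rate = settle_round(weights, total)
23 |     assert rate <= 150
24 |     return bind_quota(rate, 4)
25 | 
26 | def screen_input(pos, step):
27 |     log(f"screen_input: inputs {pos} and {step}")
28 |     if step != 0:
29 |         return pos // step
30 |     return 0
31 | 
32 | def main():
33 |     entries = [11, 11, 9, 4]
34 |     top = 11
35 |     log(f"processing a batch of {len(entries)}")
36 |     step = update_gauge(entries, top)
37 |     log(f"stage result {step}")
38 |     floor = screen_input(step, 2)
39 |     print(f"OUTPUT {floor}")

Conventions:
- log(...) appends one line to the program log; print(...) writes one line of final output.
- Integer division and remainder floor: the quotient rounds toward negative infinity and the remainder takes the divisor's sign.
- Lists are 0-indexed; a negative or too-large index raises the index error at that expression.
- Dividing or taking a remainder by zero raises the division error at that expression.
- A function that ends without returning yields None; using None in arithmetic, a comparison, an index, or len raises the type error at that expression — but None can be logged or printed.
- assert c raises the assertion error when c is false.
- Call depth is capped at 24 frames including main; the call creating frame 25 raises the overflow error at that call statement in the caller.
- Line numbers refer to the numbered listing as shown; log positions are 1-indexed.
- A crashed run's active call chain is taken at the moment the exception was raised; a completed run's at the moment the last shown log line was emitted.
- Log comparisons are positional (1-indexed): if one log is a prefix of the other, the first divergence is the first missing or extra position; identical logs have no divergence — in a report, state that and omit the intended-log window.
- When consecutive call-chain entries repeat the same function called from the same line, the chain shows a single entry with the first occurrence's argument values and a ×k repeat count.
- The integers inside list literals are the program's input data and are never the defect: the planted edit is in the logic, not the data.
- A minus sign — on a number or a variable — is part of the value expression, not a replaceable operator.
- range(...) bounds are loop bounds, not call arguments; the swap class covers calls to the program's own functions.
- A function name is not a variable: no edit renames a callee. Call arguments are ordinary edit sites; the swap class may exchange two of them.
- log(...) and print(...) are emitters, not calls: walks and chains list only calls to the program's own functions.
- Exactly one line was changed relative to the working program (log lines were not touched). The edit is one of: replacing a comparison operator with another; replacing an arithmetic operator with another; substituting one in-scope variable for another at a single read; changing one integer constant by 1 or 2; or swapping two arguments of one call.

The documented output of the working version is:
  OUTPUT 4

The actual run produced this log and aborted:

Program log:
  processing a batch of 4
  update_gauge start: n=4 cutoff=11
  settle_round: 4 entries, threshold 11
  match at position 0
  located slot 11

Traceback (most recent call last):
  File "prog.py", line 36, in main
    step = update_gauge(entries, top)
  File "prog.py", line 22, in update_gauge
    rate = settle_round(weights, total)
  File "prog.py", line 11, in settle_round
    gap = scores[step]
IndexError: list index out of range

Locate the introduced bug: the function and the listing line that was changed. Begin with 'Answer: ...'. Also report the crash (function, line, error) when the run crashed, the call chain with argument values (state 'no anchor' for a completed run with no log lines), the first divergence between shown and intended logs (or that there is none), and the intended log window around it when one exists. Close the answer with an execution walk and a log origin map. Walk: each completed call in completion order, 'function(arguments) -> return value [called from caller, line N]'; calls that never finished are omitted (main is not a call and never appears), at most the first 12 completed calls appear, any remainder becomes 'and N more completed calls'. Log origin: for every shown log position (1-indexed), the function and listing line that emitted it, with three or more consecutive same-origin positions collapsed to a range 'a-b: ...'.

Answer: the defect is in audit_lot at line 5.
Key fact: Position 5 is the first bad log line: 'located slot 11' should read 'located slot 0'.
Crash: settle_round, line 11, IndexError.
Call chain: main -> update_gauge([11, 11, 9, 4], 11) (called at line 36) -> settle_round([11, 11, 9, 4], 11) (called at line 22).
First divergence: position 5 — the shown line 'located slot 11' should read 'located slot 0'.
Intended log window:
  3: settle_round: 4 entries, threshold 11
  4: match at position 0
  5: located slot 0
  6: enter bind_quota: left 33 right 4
Execution walk:
  audit_lot([11, 11, 9, 4], 11) -> 11  [called from settle_round, line 9]
Log origin:
  1: emitted by main (line 35)
  2: emitted by update_gauge (line 21)
  3: emitted by settle_round (line 8)
  4: emitted by audit_lot (line 4)
  5: emitted by settle_round (line 10)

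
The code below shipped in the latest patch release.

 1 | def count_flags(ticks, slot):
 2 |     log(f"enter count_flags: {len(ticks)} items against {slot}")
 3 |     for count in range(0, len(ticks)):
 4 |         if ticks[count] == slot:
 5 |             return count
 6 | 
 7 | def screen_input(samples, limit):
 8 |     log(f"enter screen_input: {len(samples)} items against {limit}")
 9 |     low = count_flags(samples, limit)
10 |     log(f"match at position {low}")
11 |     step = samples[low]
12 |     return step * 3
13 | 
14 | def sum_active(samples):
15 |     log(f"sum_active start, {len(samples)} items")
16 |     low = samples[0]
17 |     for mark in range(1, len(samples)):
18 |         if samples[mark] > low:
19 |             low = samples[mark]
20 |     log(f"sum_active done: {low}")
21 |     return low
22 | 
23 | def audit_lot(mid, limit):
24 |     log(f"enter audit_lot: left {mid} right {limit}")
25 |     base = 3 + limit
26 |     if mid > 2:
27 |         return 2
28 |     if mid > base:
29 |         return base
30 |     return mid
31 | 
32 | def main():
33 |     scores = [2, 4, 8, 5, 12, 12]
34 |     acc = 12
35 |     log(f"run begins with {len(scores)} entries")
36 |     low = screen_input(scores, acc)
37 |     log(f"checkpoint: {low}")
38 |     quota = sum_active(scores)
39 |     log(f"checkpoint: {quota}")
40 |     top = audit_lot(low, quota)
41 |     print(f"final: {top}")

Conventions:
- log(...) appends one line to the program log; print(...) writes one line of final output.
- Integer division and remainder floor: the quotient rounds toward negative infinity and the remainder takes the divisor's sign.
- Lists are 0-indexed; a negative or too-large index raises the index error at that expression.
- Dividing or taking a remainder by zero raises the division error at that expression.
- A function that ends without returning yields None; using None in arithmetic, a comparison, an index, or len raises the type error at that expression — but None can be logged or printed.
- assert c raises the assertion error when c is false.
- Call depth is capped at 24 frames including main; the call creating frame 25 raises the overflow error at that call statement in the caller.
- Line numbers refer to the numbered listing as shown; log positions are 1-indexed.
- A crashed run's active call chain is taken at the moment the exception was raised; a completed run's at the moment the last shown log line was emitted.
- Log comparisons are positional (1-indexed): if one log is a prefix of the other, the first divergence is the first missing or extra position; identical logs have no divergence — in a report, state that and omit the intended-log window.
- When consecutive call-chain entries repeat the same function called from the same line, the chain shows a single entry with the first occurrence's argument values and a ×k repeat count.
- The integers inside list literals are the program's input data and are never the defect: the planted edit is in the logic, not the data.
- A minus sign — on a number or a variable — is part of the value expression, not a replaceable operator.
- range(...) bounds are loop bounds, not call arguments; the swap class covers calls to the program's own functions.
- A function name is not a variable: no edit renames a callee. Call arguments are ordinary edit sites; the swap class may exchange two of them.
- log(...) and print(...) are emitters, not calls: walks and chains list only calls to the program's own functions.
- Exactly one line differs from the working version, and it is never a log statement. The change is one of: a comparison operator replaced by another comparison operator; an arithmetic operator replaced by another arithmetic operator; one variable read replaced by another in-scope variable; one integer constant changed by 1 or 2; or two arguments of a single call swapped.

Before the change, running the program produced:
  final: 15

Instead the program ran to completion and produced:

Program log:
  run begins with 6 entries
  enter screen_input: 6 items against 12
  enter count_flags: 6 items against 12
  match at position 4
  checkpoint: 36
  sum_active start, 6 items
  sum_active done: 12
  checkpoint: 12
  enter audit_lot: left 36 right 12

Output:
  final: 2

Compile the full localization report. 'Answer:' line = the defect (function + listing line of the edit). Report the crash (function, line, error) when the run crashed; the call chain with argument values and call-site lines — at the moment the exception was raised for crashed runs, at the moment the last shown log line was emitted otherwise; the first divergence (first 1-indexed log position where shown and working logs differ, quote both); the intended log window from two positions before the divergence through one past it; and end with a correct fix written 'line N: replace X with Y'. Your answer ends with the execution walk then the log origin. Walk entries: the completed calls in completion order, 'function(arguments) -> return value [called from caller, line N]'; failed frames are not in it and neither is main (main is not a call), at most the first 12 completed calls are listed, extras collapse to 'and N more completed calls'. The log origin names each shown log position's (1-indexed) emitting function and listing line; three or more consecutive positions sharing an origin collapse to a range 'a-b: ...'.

Answer: the defect is in audit_lot at line 26.
The tell: No log line changed; the fault shows up purely in the output.
Call chain: main -> audit_lot(36, 12) (called at line 40).
First divergence: none — the logs agree in full.
Execution walk:
  count_flags([2, 4, 8, 5, 12, 12], 12) -> 4  [called from screen_input, line 9]
  screen_input([2, 4, 8, 5, 12, 12], 12) -> 36  [called from main, line 36]
  sum_active([2, 4, 8, 5, 12, 12]) -> 12  [called from main, line 38]
  audit_lot(36, 12) -> 2  [called from main, line 40]
Log origins:
  1: logged in main at line 35
  2: logged in screen_input at line 8
  3: logged in count_flags at line 2
  4: logged in screen_input at line 10
  5: logged in main at line 37
  6: logged in sum_active at line 15
  7: logged in sum_active at line 20
  8: logged in main at line 39
  9: logged in audit_lot at line 24
A correct fix: line 26: replace `>` with `<`.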